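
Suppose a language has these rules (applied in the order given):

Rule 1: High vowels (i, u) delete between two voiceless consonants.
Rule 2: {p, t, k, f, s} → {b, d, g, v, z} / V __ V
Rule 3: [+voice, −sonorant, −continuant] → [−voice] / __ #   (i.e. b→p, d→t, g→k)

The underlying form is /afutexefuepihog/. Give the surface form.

aftexevuephok

Rule 1 (high vowel syncope): /u/ is a high vowel flanked by voiceless consonants /f/ and /t/, so it deletes. /i/ is a high vowel flanked by voiceless consonants /p/ and /h/, so it deletes. /afutexefuepihog/ → aftexefuephog.
Rule 2 (intervocalic voicing): /f/ is a voiceless obstruent between vowels /e/ and /u/, so it voices to [v]. /aftexefuephog/ → aftexevuephog.
Rule 3 (final devoicing): /g/ is a voiced stop in word-final position, so it devoices to [k]. /aftexevuephog/ → aftexevuephok.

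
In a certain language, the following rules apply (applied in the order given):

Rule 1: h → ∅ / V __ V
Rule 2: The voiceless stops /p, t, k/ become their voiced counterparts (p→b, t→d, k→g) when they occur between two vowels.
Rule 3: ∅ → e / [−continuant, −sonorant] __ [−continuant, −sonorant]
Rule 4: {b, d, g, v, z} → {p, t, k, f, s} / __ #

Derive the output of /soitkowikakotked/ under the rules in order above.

soitekowigagoteket

Rule 1 (intervocalic h-deletion): no segment meets the environment; /soitkowikakotked/ is unchanged.
Rule 2 (intervocalic voicing): /k/ is a voiceless stop between vowels /i/ and /a/, so it voices to [g]. /k/ is a voiceless stop between vowels /a/ and /o/, so it voices to [g]. /soitkowikakotked/ → soitkowigagotked.
Rule 3 (stop-cluster e-epenthesis): /t/ and /k/ form a stop–stop cluster, so [e] is inserted between them. /t/ and /k/ form a stop–stop cluster, so [e] is inserted between them. /soitkowigagotked/ → soitekowigagoteked.
Rule 4 (final devoicing): /d/ is a voiced obstruent in word-final position, so it devoices to [t]. /soitekowigagoteked/ → soitekowigagoteket.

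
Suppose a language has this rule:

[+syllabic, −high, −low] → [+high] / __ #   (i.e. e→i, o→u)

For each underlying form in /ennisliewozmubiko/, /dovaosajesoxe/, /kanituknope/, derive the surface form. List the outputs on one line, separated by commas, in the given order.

/ennisliewozmubiko/: /o/ is a mid vowel in word-final position, so it raises to [u]. → [ennisliewozmubiku].
/dovaosajesoxe/: /e/ is a mid vowel in word-final position, so it raises to [i]. → [dovaosajesoxi].
/kanituknope/: /e/ is a mid vowel in word-final position, so it raises to [i]. → [kanituknopi].

ennisliewozmubiku, dovaosajesoxi, kanituknopi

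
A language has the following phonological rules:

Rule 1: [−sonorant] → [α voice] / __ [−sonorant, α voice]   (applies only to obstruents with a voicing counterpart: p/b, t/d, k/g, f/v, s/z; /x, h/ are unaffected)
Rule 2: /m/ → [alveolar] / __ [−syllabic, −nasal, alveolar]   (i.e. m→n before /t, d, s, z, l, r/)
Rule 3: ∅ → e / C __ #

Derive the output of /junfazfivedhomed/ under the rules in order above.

Rule 1 (regressive voicing assimilation): /z/ precedes the voiceless obstruent /f/, so it devoices to [s] by assimilation. /d/ precedes the voiceless obstruent /h/, so it devoices to [t] by assimilation. /junfazfivedhomed/ → junfasfivethomed.
Rule 2 (nasal place assimilation): no segment meets the environment; /junfasfivethomed/ is unchanged.
Rule 3 (final e-epenthesis): the form ends in the consonant /d/, so [e] is inserted word-finally. /junfasfivethomed/ → junfasfivethomede.

junfasfivethomede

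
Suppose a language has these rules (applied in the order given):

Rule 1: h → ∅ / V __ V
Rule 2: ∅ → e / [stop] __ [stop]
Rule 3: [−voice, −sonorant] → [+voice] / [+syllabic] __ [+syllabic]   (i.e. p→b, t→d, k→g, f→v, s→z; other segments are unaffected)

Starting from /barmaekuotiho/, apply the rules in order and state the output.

Rule 1 (intervocalic h-deletion): /h/ occurs between vowels /i/ and /o/, so it deletes. /barmaekuotiho/ → barmaekuotio.
Rule 2 (stop-cluster e-epenthesis): no segment meets the environment; /barmaekuotio/ is unchanged.
Rule 3 (intervocalic voicing): /k/ is a voiceless obstruent between vowels /e/ and /u/, so it voices to [g]. /t/ is a voiceless obstruent between vowels /o/ and /i/, so it voices to [d]. /barmaekuotio/ → barmaeguodio.

barmaeguodio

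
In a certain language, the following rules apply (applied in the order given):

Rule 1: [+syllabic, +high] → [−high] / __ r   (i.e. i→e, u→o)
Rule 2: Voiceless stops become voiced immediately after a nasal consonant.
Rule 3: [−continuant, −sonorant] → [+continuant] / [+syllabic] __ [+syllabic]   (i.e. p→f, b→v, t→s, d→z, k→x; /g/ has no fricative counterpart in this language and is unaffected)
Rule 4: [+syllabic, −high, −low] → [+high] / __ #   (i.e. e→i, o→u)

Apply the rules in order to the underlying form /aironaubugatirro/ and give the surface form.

aeronauvugaserru

Rule 1 (pre-rhotic lowering): /i/ is a high vowel immediately before /r/, so it lowers to [e]. /i/ is a high vowel immediately before /r/, so it lowers to [e]. /aironaubugatirro/ → aeronaubugaterro.
Rule 2 (post-nasal voicing): no segment meets the environment; /aeronaubugaterro/ is unchanged.
Rule 3 (intervocalic spirantization): /b/ is a stop between vowels /u/ and /u/, so it spirantizes to the fricative [v]. /t/ is a stop between vowels /a/ and /e/, so it spirantizes to the fricative [s]. /aeronaubugaterro/ → aeronauvugaserro.
Rule 4 (final vowel raising): /o/ is a mid vowel in word-final position, so it raises to [u]. /aeronauvugaserro/ → aeronauvugaserru.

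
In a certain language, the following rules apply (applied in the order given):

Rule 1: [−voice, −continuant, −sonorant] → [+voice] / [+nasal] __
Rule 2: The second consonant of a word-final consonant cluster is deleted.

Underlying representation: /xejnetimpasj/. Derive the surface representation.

Rule 1 (post-nasal voicing): /p/ is a voiceless stop immediately after the nasal /m/, so it voices to [b]. /xejnetimpasj/ → xejnetimbasj.
Rule 2 (final cluster simplification): /j/ is the second consonant of a word-final cluster /sj/, so it deletes. /xejnetimbasj/ → xejnetimbas.

xejnetimbas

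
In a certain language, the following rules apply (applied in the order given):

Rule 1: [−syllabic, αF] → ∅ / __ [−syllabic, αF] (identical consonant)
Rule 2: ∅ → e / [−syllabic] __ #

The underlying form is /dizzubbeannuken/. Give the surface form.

dizubeanukene

Rule 1 (degemination): /zz/ is a geminate; the first /z/ deletes. /bb/ is a geminate; the first /b/ deletes. /nn/ is a geminate; the first /n/ deletes. /dizzubbeannuken/ → dizubeanuken.
Rule 2 (final e-epenthesis): the form ends in the consonant /n/, so [e] is inserted word-finally. /dizubeanuken/ → dizubeanukene.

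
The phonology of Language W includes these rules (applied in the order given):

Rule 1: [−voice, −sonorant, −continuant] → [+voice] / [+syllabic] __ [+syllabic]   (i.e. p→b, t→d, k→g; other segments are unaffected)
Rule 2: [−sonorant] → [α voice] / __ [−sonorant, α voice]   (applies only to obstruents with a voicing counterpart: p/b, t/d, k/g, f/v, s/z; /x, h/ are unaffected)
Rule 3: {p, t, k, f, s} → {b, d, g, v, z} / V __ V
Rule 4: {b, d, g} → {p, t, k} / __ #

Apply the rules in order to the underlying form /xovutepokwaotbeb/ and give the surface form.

Rule 1 (intervocalic voicing): /t/ is a voiceless stop between vowels /u/ and /e/, so it voices to [d]. /p/ is a voiceless stop between vowels /e/ and /o/, so it voices to [b]. /xovutepokwaotbeb/ → xovudebokwaotbeb.
Rule 2 (regressive voicing assimilation): /t/ precedes the voiced obstruent /b/, so it voices to [d] by assimilation. /xovudebokwaotbeb/ → xovudebokwaodbeb.
Rule 3 (intervocalic voicing): no segment meets the environment; /xovudebokwaodbeb/ is unchanged.
Rule 4 (final devoicing): /b/ is a voiced stop in word-final position, so it devoices to [p]. /xovudebokwaodbeb/ → xovudebokwaodbep.

xovudebokwaodbep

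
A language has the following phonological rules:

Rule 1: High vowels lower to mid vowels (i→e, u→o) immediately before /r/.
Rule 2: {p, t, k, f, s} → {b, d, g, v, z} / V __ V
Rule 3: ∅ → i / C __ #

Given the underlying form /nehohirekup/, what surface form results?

Rule 1 (pre-rhotic lowering): /i/ is a high vowel immediately before /r/, so it lowers to [e]. /nehohirekup/ → nehoherekup.
Rule 2 (intervocalic voicing): /k/ is a voiceless obstruent between vowels /e/ and /u/, so it voices to [g]. /nehoherekup/ → nehoheregup.
Rule 3 (final i-epenthesis): the form ends in the consonant /p/, so [i] is inserted word-finally. /nehoheregup/ → nehoheregupi.

nehoheregupi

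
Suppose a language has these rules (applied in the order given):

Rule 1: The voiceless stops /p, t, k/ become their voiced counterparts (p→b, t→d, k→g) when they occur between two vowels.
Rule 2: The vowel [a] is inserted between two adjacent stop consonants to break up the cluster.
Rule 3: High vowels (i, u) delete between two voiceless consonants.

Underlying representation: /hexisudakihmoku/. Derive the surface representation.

Rule 1 (intervocalic voicing): /k/ is a voiceless stop between vowels /a/ and /i/, so it voices to [g]. /k/ is a voiceless stop between vowels /o/ and /u/, so it voices to [g]. /hexisudakihmoku/ → hexisudagihmogu.
Rule 2 (stop-cluster a-epenthesis): no segment meets the environment; /hexisudagihmogu/ is unchanged.
Rule 3 (high vowel syncope): /i/ is a high vowel flanked by voiceless consonants /x/ and /s/, so it deletes. /hexisudagihmogu/ → hexsudagihmogu.

hexsudagihmogu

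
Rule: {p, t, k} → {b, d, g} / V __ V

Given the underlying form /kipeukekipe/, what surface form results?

kibeugegibe

Scanning /kipeukekipe/: /k/ at position 1 is not in the conditioning environment; /p/ is a voiceless stop between vowels /i/ and /e/, so it voices to [b]; /k/ is a voiceless stop between vowels /u/ and /e/, so it voices to [g]; /k/ is a voiceless stop between vowels /e/ and /i/, so it voices to [g]; /p/ is a voiceless stop between vowels /i/ and /e/, so it voices to [b].
Result: [kibeugegibe].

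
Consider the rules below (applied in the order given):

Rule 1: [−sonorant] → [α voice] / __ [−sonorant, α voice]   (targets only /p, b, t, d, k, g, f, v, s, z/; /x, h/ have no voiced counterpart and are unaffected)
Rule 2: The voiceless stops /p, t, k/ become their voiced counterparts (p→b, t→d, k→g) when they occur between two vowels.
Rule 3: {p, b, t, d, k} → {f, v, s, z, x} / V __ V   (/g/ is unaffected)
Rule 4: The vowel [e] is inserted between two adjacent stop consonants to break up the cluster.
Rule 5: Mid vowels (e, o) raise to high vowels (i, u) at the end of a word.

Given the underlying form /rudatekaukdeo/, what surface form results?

Rule 1 (regressive voicing assimilation): /k/ precedes the voiced obstruent /d/, so it voices to [g] by assimilation. /rudatekaukdeo/ → rudatekaugdeo.
Rule 2 (intervocalic voicing): /t/ is a voiceless stop between vowels /a/ and /e/, so it voices to [d]. /k/ is a voiceless stop between vowels /e/ and /a/, so it voices to [g]. /rudatekaugdeo/ → rudadegaugdeo.
Rule 3 (intervocalic spirantization): /d/ is a stop between vowels /u/ and /a/, so it spirantizes to the fricative [z]. /d/ is a stop between vowels /a/ and /e/, so it spirantizes to the fricative [z]. /rudadegaugdeo/ → ruzazegaugdeo.
Rule 4 (stop-cluster e-epenthesis): /g/ and /d/ form a stop–stop cluster, so [e] is inserted between them. /ruzazegaugdeo/ → ruzazegaugedeo.
Rule 5 (final vowel raising): /o/ is a mid vowel in word-final position, so it raises to [u]. /ruzazegaugedeo/ → ruzazegaugedeu.

ruzazegaugedeu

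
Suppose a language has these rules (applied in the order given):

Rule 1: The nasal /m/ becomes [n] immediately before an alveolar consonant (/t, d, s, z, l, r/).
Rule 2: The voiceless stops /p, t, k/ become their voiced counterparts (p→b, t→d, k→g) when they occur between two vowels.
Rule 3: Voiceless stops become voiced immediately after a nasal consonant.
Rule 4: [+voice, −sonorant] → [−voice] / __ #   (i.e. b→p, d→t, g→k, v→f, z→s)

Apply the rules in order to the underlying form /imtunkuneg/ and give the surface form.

Rule 1 (nasal place assimilation): /m/ precedes the alveolar consonant /t/, so it assimilates in place to [n]. /imtunkuneg/ → intunkuneg.
Rule 2 (intervocalic voicing): no segment meets the environment; /intunkuneg/ is unchanged.
Rule 3 (post-nasal voicing): /t/ is a voiceless stop immediately after the nasal /n/, so it voices to [d]. /k/ is a voiceless stop immediately after the nasal /n/, so it voices to [g]. /intunkuneg/ → indunguneg.
Rule 4 (final devoicing): /g/ is a voiced obstruent in word-final position, so it devoices to [k]. /indunguneg/ → indungunek.

indungunek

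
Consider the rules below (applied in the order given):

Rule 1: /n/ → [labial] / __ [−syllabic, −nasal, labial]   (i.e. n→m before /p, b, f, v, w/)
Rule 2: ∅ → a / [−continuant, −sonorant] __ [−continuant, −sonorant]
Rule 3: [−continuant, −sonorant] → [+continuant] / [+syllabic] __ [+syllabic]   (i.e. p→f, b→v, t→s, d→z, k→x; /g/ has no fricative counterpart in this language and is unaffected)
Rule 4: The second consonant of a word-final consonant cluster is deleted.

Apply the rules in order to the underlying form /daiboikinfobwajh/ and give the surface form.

Rule 1 (nasal place assimilation): /n/ precedes the labial consonant /f/, so it assimilates in place to [m]. /daiboikinfobwajh/ → daiboikimfobwajh.
Rule 2 (stop-cluster a-epenthesis): no segment meets the environment; /daiboikimfobwajh/ is unchanged.
Rule 3 (intervocalic spirantization): /b/ is a stop between vowels /i/ and /o/, so it spirantizes to the fricative [v]. /k/ is a stop between vowels /i/ and /i/, so it spirantizes to the fricative [x]. /daiboikimfobwajh/ → daivoiximfobwajh.
Rule 4 (final cluster simplification): /h/ is the second consonant of a word-final cluster /jh/, so it deletes. /daivoiximfobwajh/ → daivoiximfobwaj.

daivoiximfobwaj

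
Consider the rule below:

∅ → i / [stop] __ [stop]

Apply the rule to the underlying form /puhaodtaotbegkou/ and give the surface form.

/d/ and /t/ form a stop–stop cluster, so [i] is inserted between them.
/t/ and /b/ form a stop–stop cluster, so [i] is inserted between them.
/g/ and /k/ form a stop–stop cluster, so [i] is inserted between them.
Surface form: [puhaoditaotibegikou].

puhaoditaotibegikou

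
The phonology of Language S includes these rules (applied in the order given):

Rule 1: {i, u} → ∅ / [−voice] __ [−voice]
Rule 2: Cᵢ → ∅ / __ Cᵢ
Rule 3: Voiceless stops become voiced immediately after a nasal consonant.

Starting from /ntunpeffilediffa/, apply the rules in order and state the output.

ndunbefiledifa

Rule 1 (high vowel syncope): no segment meets the environment; /ntunpeffilediffa/ is unchanged.
Rule 2 (degemination): /ff/ is a geminate; the first /f/ deletes. /ff/ is a geminate; the first /f/ deletes. /ntunpeffilediffa/ → ntunpefiledifa.
Rule 3 (post-nasal voicing): /t/ is a voiceless stop immediately after the nasal /n/, so it voices to [d]. /p/ is a voiceless stop immediately after the nasal /n/, so it voices to [b]. /ntunpefiledifa/ → ndunbefiledifa.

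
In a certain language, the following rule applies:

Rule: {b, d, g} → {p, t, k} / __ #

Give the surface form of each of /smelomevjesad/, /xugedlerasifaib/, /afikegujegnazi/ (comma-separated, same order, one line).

smelomevjesat, xugedlerasifaip, afikegujegnazi

/smelomevjesad/: /d/ is a voiced stop in word-final position, so it devoices to [t]. → [smelomevjesat].
/xugedlerasifaib/: /b/ is a voiced stop in word-final position, so it devoices to [p]. → [xugedlerasifaip].
/afikegujegnazi/: the rule's environment is not met; surfaces unchanged as [afikegujegnazi].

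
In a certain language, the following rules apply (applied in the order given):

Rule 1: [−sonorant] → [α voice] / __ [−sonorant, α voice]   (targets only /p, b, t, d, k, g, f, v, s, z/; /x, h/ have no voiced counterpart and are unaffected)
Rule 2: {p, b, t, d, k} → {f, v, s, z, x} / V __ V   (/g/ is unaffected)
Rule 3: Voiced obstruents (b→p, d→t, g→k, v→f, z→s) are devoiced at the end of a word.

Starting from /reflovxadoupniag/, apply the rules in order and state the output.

reflofxazoupniak

Rule 1 (regressive voicing assimilation): /v/ precedes the voiceless obstruent /x/, so it devoices to [f] by assimilation. /reflovxadoupniag/ → reflofxadoupniag.
Rule 2 (intervocalic spirantization): /d/ is a stop between vowels /a/ and /o/, so it spirantizes to the fricative [z]. /reflofxadoupniag/ → reflofxazoupniag.
Rule 3 (final devoicing): /g/ is a voiced obstruent in word-final position, so it devoices to [k]. /reflofxazoupniag/ → reflofxazoupniak.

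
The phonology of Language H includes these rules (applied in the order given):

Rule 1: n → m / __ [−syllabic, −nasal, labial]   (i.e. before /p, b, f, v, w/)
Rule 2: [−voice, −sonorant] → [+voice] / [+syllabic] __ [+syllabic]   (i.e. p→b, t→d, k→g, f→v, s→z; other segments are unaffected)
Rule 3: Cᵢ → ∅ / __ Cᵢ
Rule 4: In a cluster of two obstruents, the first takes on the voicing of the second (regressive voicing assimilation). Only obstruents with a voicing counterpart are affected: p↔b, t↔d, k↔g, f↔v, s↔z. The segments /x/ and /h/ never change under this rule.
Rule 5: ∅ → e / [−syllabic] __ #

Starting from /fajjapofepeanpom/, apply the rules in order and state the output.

Rule 1 (nasal place assimilation): /n/ precedes the labial consonant /p/, so it assimilates in place to [m]. /fajjapofepeanpom/ → fajjapofepeampom.
Rule 2 (intervocalic voicing): /p/ is a voiceless obstruent between vowels /a/ and /o/, so it voices to [b]. /f/ is a voiceless obstruent between vowels /o/ and /e/, so it voices to [v]. /p/ is a voiceless obstruent between vowels /e/ and /e/, so it voices to [b]. /fajjapofepeampom/ → fajjabovebeampom.
Rule 3 (degemination): /jj/ is a geminate; the first /j/ deletes. /fajjabovebeampom/ → fajabovebeampom.
Rule 4 (regressive voicing assimilation): no segment meets the environment; /fajabovebeampom/ is unchanged.
Rule 5 (final e-epenthesis): the form ends in the consonant /m/, so [e] is inserted word-finally. /fajabovebeampom/ → fajabovebeampome.

fajabovebeampome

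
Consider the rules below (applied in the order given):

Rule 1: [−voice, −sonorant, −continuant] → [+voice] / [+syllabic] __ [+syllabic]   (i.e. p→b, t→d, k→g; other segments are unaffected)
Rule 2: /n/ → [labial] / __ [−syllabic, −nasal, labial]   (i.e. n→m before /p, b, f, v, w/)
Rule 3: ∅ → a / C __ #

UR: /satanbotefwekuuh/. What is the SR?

sadambodefweguuha

Rule 1 (intervocalic voicing): /t/ is a voiceless stop between vowels /a/ and /a/, so it voices to [d]. /t/ is a voiceless stop between vowels /o/ and /e/, so it voices to [d]. /k/ is a voiceless stop between vowels /e/ and /u/, so it voices to [g]. /satanbotefwekuuh/ → sadanbodefweguuh.
Rule 2 (nasal place assimilation): /n/ precedes the labial consonant /b/, so it assimilates in place to [m]. /sadanbodefweguuh/ → sadambodefweguuh.
Rule 3 (final a-epenthesis): the form ends in the consonant /h/, so [a] is inserted word-finally. /sadambodefweguuh/ → sadambodefweguuha.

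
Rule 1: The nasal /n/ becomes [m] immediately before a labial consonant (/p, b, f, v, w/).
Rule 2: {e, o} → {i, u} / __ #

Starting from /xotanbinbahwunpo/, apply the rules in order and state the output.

xotambimbahwumpu

Rule 1 (nasal place assimilation): /n/ precedes the labial consonant /b/, so it assimilates in place to [m]. /n/ precedes the labial consonant /b/, so it assimilates in place to [m]. /n/ precedes the labial consonant /p/, so it assimilates in place to [m]. /xotanbinbahwunpo/ → xotambimbahwumpo.
Rule 2 (final vowel raising): /o/ is a mid vowel in word-final position, so it raises to [u]. /xotambimbahwumpo/ → xotambimbahwumpu.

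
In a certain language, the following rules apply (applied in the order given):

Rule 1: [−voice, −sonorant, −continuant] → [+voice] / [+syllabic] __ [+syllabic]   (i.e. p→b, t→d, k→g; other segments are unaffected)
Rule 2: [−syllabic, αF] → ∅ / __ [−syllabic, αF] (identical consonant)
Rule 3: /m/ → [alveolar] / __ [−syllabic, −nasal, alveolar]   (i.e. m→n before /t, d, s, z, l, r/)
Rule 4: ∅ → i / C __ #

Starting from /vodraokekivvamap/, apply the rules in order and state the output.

Rule 1 (intervocalic voicing): /k/ is a voiceless stop between vowels /o/ and /e/, so it voices to [g]. /k/ is a voiceless stop between vowels /e/ and /i/, so it voices to [g]. /vodraokekivvamap/ → vodraogegivvamap.
Rule 2 (degemination): /vv/ is a geminate; the first /v/ deletes. /vodraogegivvamap/ → vodraogegivamap.
Rule 3 (nasal place assimilation): no segment meets the environment; /vodraogegivamap/ is unchanged.
Rule 4 (final i-epenthesis): the form ends in the consonant /p/, so [i] is inserted word-finally. /vodraogegivamap/ → vodraogegivamapi.

vodraogegivamapi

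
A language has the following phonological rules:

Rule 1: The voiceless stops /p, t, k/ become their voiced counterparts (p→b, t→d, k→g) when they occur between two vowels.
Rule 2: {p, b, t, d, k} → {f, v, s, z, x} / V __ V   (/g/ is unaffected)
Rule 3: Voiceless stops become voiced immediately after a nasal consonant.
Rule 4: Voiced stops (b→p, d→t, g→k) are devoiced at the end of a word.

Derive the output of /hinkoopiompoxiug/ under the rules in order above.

hingooviomboxiuk

Rule 1 (intervocalic voicing): /p/ is a voiceless stop between vowels /o/ and /i/, so it voices to [b]. /hinkoopiompoxiug/ → hinkoobiompoxiug.
Rule 2 (intervocalic spirantization): /b/ is a stop between vowels /o/ and /i/, so it spirantizes to the fricative [v]. /hinkoobiompoxiug/ → hinkooviompoxiug.
Rule 3 (post-nasal voicing): /k/ is a voiceless stop immediately after the nasal /n/, so it voices to [g]. /p/ is a voiceless stop immediately after the nasal /m/, so it voices to [b]. /hinkooviompoxiug/ → hingooviomboxiug.
Rule 4 (final devoicing): /g/ is a voiced stop in word-final position, so it devoices to [k]. /hingooviomboxiug/ → hingooviomboxiuk.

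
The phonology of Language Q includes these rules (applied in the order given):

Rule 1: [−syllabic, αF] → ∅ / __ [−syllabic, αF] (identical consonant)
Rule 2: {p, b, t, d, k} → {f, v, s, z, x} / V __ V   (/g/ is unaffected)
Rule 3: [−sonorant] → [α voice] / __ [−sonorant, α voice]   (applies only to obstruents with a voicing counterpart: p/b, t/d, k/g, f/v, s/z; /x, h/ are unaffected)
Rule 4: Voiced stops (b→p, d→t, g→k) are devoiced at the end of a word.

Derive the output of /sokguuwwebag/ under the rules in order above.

sogguuwevak

Rule 1 (degemination): /ww/ is a geminate; the first /w/ deletes. /sokguuwwebag/ → sokguuwebag.
Rule 2 (intervocalic spirantization): /b/ is a stop between vowels /e/ and /a/, so it spirantizes to the fricative [v]. /sokguuwebag/ → sokguuwevag.
Rule 3 (regressive voicing assimilation): /k/ precedes the voiced obstruent /g/, so it voices to [g] by assimilation. /sokguuwevag/ → sogguuwevag.
Rule 4 (final devoicing): /g/ is a voiced stop in word-final position, so it devoices to [k]. /sogguuwevag/ → sogguuwevak.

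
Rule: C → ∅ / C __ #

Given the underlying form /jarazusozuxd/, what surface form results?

jarazusozux

/d/ is the second consonant of a word-final cluster /xd/, so it deletes.
The other instances of /j/, /r/, /z/, /s/, /x/ do not occur in the required environment and remain unchanged.
Surface form: [jarazusozux].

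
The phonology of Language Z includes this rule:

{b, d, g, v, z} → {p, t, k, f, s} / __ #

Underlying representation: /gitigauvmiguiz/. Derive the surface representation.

/z/ is a voiced obstruent in word-final position, so it devoices to [s].
Surface form: [gitigauvmiguis].

gitigauvmiguis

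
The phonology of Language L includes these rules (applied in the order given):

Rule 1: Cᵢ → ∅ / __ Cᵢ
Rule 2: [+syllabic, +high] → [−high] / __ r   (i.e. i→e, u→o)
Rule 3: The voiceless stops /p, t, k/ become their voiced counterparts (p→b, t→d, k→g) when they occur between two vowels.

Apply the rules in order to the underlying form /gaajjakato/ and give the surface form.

Rule 1 (degemination): /jj/ is a geminate; the first /j/ deletes. /gaajjakato/ → gaajakato.
Rule 2 (pre-rhotic lowering): no segment meets the environment; /gaajakato/ is unchanged.
Rule 3 (intervocalic voicing): /k/ is a voiceless stop between vowels /a/ and /a/, so it voices to [g]. /t/ is a voiceless stop between vowels /a/ and /o/, so it voices to [d]. /gaajakato/ → gaajagado.

gaajagado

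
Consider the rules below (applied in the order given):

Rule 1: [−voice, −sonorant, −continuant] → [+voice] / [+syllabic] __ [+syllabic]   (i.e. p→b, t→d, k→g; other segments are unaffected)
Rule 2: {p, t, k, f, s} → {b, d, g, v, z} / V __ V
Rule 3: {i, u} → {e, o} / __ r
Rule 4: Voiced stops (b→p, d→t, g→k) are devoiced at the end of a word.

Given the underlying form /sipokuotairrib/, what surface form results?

Rule 1 (intervocalic voicing): /p/ is a voiceless stop between vowels /i/ and /o/, so it voices to [b]. /k/ is a voiceless stop between vowels /o/ and /u/, so it voices to [g]. /t/ is a voiceless stop between vowels /o/ and /a/, so it voices to [d]. /sipokuotairrib/ → siboguodairrib.
Rule 2 (intervocalic voicing): no segment meets the environment; /siboguodairrib/ is unchanged.
Rule 3 (pre-rhotic lowering): /i/ is a high vowel immediately before /r/, so it lowers to [e]. /siboguodairrib/ → siboguodaerrib.
Rule 4 (final devoicing): /b/ is a voiced stop in word-final position, so it devoices to [p]. /siboguodaerrib/ → siboguodaerrip.

siboguodaerrip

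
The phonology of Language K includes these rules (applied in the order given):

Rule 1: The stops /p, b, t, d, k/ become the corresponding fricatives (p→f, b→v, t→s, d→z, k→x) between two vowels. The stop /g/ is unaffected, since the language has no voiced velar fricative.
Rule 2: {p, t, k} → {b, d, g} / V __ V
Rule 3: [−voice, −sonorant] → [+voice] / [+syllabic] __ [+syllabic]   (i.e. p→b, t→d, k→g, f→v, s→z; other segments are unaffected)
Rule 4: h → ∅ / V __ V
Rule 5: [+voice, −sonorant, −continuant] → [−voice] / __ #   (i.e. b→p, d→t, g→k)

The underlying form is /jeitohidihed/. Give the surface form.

jeizoiziet

Rule 1 (intervocalic spirantization): /t/ is a stop between vowels /i/ and /o/, so it spirantizes to the fricative [s]. /d/ is a stop between vowels /i/ and /i/, so it spirantizes to the fricative [z]. /jeitohidihed/ → jeisohizihed.
Rule 2 (intervocalic voicing): no segment meets the environment; /jeisohizihed/ is unchanged.
Rule 3 (intervocalic voicing): /s/ is a voiceless obstruent between vowels /i/ and /o/, so it voices to [z]. /jeisohizihed/ → jeizohizihed.
Rule 4 (intervocalic h-deletion): /h/ occurs between vowels /o/ and /i/, so it deletes. /h/ occurs between vowels /i/ and /e/, so it deletes. /jeizohizihed/ → jeizoizied.
Rule 5 (final devoicing): /d/ is a voiced stop in word-final position, so it devoices to [t]. /jeizoizied/ → jeizoiziet.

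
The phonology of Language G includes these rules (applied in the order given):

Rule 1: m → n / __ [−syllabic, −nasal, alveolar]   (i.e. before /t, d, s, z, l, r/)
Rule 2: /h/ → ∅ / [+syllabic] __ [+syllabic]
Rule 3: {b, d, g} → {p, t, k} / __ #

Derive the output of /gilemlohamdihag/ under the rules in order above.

gilenloandiak

Rule 1 (nasal place assimilation): /m/ precedes the alveolar consonant /l/, so it assimilates in place to [n]. /m/ precedes the alveolar consonant /d/, so it assimilates in place to [n]. /gilemlohamdihag/ → gilenlohandihag.
Rule 2 (intervocalic h-deletion): /h/ occurs between vowels /o/ and /a/, so it deletes. /h/ occurs between vowels /i/ and /a/, so it deletes. /gilenlohandihag/ → gilenloandiag.
Rule 3 (final devoicing): /g/ is a voiced stop in word-final position, so it devoices to [k]. /gilenloandiag/ → gilenloandiak.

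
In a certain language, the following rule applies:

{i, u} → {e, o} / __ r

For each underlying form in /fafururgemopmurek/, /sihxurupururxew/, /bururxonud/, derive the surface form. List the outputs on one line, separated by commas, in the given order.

fafororgemopmorek, sihxorupororxew, bororxonud

/fafururgemopmurek/: /u/ is a high vowel immediately before /r/, so it lowers to [o]. /u/ is a high vowel immediately before /r/, so it lowers to [o]. /u/ is a high vowel immediately before /r/, so it lowers to [o]. → [fafororgemopmorek].
/sihxurupururxew/: /u/ is a high vowel immediately before /r/, so it lowers to [o]. /u/ is a high vowel immediately before /r/, so it lowers to [o]. /u/ is a high vowel immediately before /r/, so it lowers to [o]. → [sihxorupororxew].
/bururxonud/: /u/ is a high vowel immediately before /r/, so it lowers to [o]. /u/ is a high vowel immediately before /r/, so it lowers to [o]. → [bororxonud].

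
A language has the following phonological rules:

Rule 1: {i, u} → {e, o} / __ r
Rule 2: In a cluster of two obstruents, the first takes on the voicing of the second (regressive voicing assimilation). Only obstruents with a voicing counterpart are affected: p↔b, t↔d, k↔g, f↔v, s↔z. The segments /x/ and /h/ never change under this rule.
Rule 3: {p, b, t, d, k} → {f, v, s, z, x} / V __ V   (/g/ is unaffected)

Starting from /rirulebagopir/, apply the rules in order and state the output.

Rule 1 (pre-rhotic lowering): /i/ is a high vowel immediately before /r/, so it lowers to [e]. /i/ is a high vowel immediately before /r/, so it lowers to [e]. /rirulebagopir/ → rerulebagoper.
Rule 2 (regressive voicing assimilation): no segment meets the environment; /rerulebagoper/ is unchanged.
Rule 3 (intervocalic spirantization): /b/ is a stop between vowels /e/ and /a/, so it spirantizes to the fricative [v]. /p/ is a stop between vowels /o/ and /e/, so it spirantizes to the fricative [f]. /rerulebagoper/ → rerulevagofer.

rerulevagofer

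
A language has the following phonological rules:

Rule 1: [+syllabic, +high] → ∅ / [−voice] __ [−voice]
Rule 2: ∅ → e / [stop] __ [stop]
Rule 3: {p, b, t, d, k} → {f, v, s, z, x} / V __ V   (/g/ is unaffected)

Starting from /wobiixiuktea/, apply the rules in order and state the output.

woviixiuxesea

Rule 1 (high vowel syncope): no segment meets the environment; /wobiixiuktea/ is unchanged.
Rule 2 (stop-cluster e-epenthesis): /k/ and /t/ form a stop–stop cluster, so [e] is inserted between them. /wobiixiuktea/ → wobiixiuketea.
Rule 3 (intervocalic spirantization): /b/ is a stop between vowels /o/ and /i/, so it spirantizes to the fricative [v]. /k/ is a stop between vowels /u/ and /e/, so it spirantizes to the fricative [x]. /t/ is a stop between vowels /e/ and /e/, so it spirantizes to the fricative [s]. /wobiixiuketea/ → woviixiuxesea.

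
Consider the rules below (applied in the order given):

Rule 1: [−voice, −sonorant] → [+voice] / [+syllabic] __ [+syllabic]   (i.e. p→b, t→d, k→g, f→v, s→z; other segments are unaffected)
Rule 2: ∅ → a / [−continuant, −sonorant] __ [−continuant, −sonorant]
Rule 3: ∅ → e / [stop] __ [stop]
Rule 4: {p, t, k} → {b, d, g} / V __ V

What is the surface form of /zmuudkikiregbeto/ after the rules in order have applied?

Rule 1 (intervocalic voicing): /k/ is a voiceless obstruent between vowels /i/ and /i/, so it voices to [g]. /t/ is a voiceless obstruent between vowels /e/ and /o/, so it voices to [d]. /zmuudkikiregbeto/ → zmuudkigiregbedo.
Rule 2 (stop-cluster a-epenthesis): /d/ and /k/ form a stop–stop cluster, so [a] is inserted between them. /g/ and /b/ form a stop–stop cluster, so [a] is inserted between them. /zmuudkigiregbedo/ → zmuudakigiregabedo.
Rule 3 (stop-cluster e-epenthesis): no segment meets the environment; /zmuudakigiregabedo/ is unchanged.
Rule 4 (intervocalic voicing): /k/ is a voiceless stop between vowels /a/ and /i/, so it voices to [g]. /zmuudakigiregabedo/ → zmuudagigiregabedo.

zmuudagigiregabedo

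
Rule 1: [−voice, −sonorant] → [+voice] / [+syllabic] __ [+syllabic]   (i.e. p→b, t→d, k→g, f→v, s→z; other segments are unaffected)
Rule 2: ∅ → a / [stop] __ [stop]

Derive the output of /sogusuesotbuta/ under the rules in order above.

Rule 1 (intervocalic voicing): /s/ is a voiceless obstruent between vowels /u/ and /u/, so it voices to [z]. /s/ is a voiceless obstruent between vowels /e/ and /o/, so it voices to [z]. /t/ is a voiceless obstruent between vowels /u/ and /a/, so it voices to [d]. /sogusuesotbuta/ → soguzuezotbuda.
Rule 2 (stop-cluster a-epenthesis): /t/ and /b/ form a stop–stop cluster, so [a] is inserted between them. /soguzuezotbuda/ → soguzuezotabuda.

soguzuezotabuda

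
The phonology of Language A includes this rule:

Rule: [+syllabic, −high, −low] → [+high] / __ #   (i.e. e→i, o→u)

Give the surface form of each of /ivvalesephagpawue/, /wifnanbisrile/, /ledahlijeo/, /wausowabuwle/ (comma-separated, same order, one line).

/ivvalesephagpawue/: /e/ is a mid vowel in word-final position, so it raises to [i]. → [ivvalesephagpawui].
/wifnanbisrile/: /e/ is a mid vowel in word-final position, so it raises to [i]. → [wifnanbisrili].
/ledahlijeo/: /o/ is a mid vowel in word-final position, so it raises to [u]. → [ledahlijeu].
/wausowabuwle/: /e/ is a mid vowel in word-final position, so it raises to [i]. → [wausowabuwli].

ivvalesephagpawui, wifnanbisrili, ledahlijeu, wausowabuwli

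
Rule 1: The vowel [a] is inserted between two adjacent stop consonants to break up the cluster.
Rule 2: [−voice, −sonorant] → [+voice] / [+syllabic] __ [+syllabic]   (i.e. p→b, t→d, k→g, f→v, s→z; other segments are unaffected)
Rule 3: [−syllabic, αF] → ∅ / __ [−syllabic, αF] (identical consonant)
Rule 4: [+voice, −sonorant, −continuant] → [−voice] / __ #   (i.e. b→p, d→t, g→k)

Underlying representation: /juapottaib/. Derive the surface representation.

juabodadaip

Rule 1 (stop-cluster a-epenthesis): /t/ and /t/ form a stop–stop cluster, so [a] is inserted between them. /juapottaib/ → juapotataib.
Rule 2 (intervocalic voicing): /p/ is a voiceless obstruent between vowels /a/ and /o/, so it voices to [b]. /t/ is a voiceless obstruent between vowels /o/ and /a/, so it voices to [d]. /t/ is a voiceless obstruent between vowels /a/ and /a/, so it voices to [d]. /juapotataib/ → juabodadaib.
Rule 3 (degemination): no segment meets the environment; /juabodadaib/ is unchanged.
Rule 4 (final devoicing): /b/ is a voiced stop in word-final position, so it devoices to [p]. /juabodadaib/ → juabodadaip.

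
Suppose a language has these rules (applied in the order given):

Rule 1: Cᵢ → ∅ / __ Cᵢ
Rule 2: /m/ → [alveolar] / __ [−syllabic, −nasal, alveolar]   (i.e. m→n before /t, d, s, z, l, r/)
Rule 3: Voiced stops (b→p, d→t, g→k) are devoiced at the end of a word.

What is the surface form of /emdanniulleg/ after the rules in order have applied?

Rule 1 (degemination): /nn/ is a geminate; the first /n/ deletes. /ll/ is a geminate; the first /l/ deletes. /emdanniulleg/ → emdaniuleg.
Rule 2 (nasal place assimilation): /m/ precedes the alveolar consonant /d/, so it assimilates in place to [n]. /emdaniuleg/ → endaniuleg.
Rule 3 (final devoicing): /g/ is a voiced stop in word-final position, so it devoices to [k]. /endaniuleg/ → endaniulek.

endaniulek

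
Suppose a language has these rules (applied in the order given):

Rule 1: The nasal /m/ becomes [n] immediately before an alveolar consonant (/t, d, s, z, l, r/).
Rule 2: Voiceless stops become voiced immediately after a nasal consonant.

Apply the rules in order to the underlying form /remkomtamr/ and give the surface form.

Rule 1 (nasal place assimilation): /m/ precedes the alveolar consonant /t/, so it assimilates in place to [n]. /m/ precedes the alveolar consonant /r/, so it assimilates in place to [n]. /remkomtamr/ → remkontanr.
Rule 2 (post-nasal voicing): /k/ is a voiceless stop immediately after the nasal /m/, so it voices to [g]. /t/ is a voiceless stop immediately after the nasal /n/, so it voices to [d]. /remkontanr/ → remgondanr.

remgondanr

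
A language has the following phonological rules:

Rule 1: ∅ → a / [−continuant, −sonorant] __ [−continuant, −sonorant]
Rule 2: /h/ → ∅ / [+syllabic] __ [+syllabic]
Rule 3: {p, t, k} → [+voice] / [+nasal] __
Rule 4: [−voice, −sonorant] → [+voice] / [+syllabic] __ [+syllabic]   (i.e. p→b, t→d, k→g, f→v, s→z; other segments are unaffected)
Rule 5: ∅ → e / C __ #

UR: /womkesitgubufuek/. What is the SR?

Rule 1 (stop-cluster a-epenthesis): /t/ and /g/ form a stop–stop cluster, so [a] is inserted between them. /womkesitgubufuek/ → womkesitagubufuek.
Rule 2 (intervocalic h-deletion): no segment meets the environment; /womkesitagubufuek/ is unchanged.
Rule 3 (post-nasal voicing): /k/ is a voiceless stop immediately after the nasal /m/, so it voices to [g]. /womkesitagubufuek/ → womgesitagubufuek.
Rule 4 (intervocalic voicing): /s/ is a voiceless obstruent between vowels /e/ and /i/, so it voices to [z]. /t/ is a voiceless obstruent between vowels /i/ and /a/, so it voices to [d]. /f/ is a voiceless obstruent between vowels /u/ and /u/, so it voices to [v]. /womgesitagubufuek/ → womgezidagubuvuek.
Rule 5 (final e-epenthesis): the form ends in the consonant /k/, so [e] is inserted word-finally. /womgezidagubuvuek/ → womgezidagubuvueke.

womgezidagubuvueke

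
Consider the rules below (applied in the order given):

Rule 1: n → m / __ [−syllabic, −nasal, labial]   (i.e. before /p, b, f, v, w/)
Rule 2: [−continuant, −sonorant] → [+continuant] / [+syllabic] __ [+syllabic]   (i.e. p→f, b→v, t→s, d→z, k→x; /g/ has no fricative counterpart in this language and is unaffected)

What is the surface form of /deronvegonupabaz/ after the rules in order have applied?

deromvegonufavaz

Rule 1 (nasal place assimilation): /n/ precedes the labial consonant /v/, so it assimilates in place to [m]. /deronvegonupabaz/ → deromvegonupabaz.
Rule 2 (intervocalic spirantization): /p/ is a stop between vowels /u/ and /a/, so it spirantizes to the fricative [f]. /b/ is a stop between vowels /a/ and /a/, so it spirantizes to the fricative [v]. /deromvegonupabaz/ → deromvegonufavaz.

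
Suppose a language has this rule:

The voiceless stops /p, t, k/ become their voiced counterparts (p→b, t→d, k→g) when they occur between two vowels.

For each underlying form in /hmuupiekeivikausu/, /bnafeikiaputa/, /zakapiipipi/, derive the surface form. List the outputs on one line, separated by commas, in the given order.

hmuubiegeivigausu, bnafeigiabuda, zagabiibibi

/hmuupiekeivikausu/: /p/ is a voiceless stop between vowels /u/ and /i/, so it voices to [b]. /k/ is a voiceless stop between vowels /e/ and /e/, so it voices to [g]. /k/ is a voiceless stop between vowels /i/ and /a/, so it voices to [g]. → [hmuubiegeivigausu].
/bnafeikiaputa/: /k/ is a voiceless stop between vowels /i/ and /i/, so it voices to [g]. /p/ is a voiceless stop between vowels /a/ and /u/, so it voices to [b]. /t/ is a voiceless stop between vowels /u/ and /a/, so it voices to [d]. → [bnafeigiabuda].
/zakapiipipi/: /k/ is a voiceless stop between vowels /a/ and /a/, so it voices to [g]. /p/ is a voiceless stop between vowels /a/ and /i/, so it voices to [b]. /p/ is a voiceless stop between vowels /i/ and /i/, so it voices to [b]. /p/ is a voiceless stop between vowels /i/ and /i/, so it voices to [b]. → [zagabiibibi].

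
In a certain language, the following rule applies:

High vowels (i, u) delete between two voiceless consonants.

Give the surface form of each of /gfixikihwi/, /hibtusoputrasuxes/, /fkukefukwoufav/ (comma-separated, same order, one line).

/gfixikihwi/: /i/ is a high vowel flanked by voiceless consonants /f/ and /x/, so it deletes. /i/ is a high vowel flanked by voiceless consonants /x/ and /k/, so it deletes. /i/ is a high vowel flanked by voiceless consonants /k/ and /h/, so it deletes. → [gfxkhwi].
/hibtusoputrasuxes/: /u/ is a high vowel flanked by voiceless consonants /t/ and /s/, so it deletes. /u/ is a high vowel flanked by voiceless consonants /p/ and /t/, so it deletes. /u/ is a high vowel flanked by voiceless consonants /s/ and /x/, so it deletes. → [hibtsoptrasxes].
/fkukefukwoufav/: /u/ is a high vowel flanked by voiceless consonants /k/ and /k/, so it deletes. /u/ is a high vowel flanked by voiceless consonants /f/ and /k/, so it deletes. → [fkkefkwoufav].

gfxkhwi, hibtsoptrasxes, fkkefkwoufav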